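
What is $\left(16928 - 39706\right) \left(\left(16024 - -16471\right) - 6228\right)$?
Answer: $-598309726$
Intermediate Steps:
$\left(16928 - 39706\right) \left(\left(16024 - -16471\right) - 6228\right) = - 22778 \left(\left(16024 + 16471\right) - 6228\right) = - 22778 \left(32495 - 6228\right) = \left(-22778\right) 26267 = -598309726$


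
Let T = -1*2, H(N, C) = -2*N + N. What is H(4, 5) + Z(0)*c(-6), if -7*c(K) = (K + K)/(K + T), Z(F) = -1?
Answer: -53/14 ≈ -3.7857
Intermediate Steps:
H(N, C) = -N
T = -2
c(K) = -2*K/(7*(-2 + K)) (c(K) = -(K + K)/(7*(K - 2)) = -2*K/(7*(-2 + K)))
H(4, 5) + Z(0)*c(-6) = -1*4 - (-2)*(-6)/(-14 + 7*(-6)) = -4 - (-2)*(-6)/(-14 - 42) = -4 - (-2)*(-6)/(-56) = -4 - (-2)*(-6)*(-1)/56 = -4 - 1*(-3/14) = -4 + 3/14 = -53/14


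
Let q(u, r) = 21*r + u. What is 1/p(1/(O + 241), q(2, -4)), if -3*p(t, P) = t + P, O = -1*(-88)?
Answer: 987/26977 ≈ 0.036587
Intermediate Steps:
O = 88
q(u, r) = u + 21*r
p(t, P) = -P/3 - t/3 (p(t, P) = -(t + P)/3 = -(P + t)/3 = -P/3 - t/3)
1/p(1/(O + 241), q(2, -4)) = 1/(-(2 + 21*(-4))/3 - 1/(3*(88 + 241))) = 1/(-(2 - 84)/3 - ⅓/329) = 1/(-⅓*(-82) - ⅓*1/329) = 1/(82/3 - 1/987) = 1/(26977/987) = 987/26977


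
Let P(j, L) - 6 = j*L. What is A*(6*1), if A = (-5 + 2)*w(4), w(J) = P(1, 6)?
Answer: -216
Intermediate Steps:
P(j, L) = 6 + L*j (P(j, L) = 6 + j*L = 6 + L*j)
w(J) = 12 (w(J) = 6 + 6*1 = 6 + 6 = 12)
A = -36 (A = (-5 + 2)*12 = -3*12 = -36)
A*(6*1) = -216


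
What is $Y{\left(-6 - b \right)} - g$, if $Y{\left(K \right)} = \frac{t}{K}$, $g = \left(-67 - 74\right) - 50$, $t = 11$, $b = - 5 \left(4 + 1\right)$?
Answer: $\frac{3640}{19} \approx 191.58$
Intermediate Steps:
$b = -25$ ($b = \left(-5\right) 5 = -25$)
$g = -191$ ($g = -141 - 50 = -191$)
$Y{\left(K \right)} = \frac{11}{K}$
$Y{\left(-6 - b \right)} - g = \frac{11}{-6 - -25} - -191 = \frac{11}{-6 + 25} + 191 = \frac{11}{19} + 191 = \frac{3640}{19}$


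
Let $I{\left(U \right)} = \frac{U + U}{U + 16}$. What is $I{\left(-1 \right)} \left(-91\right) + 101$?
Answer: $\frac{1697}{15} \approx 113.13$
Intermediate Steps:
$I{\left(U \right)} = \frac{2 U}{16 + U}$
$I{\left(-1 \right)} \left(-91\right) + 101 = 2 \left(-1\right) \frac{1}{16 - 1} \left(-91\right) + 101 = 2 \left(-1\right) \frac{1}{15} \left(-91\right) + 101 = \left(- \frac{2}{15}\right) \left(-91\right) + 101 = \frac{182}{15} + 101 = \frac{1697}{15}$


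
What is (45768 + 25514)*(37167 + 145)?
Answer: 2659673984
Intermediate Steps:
(45768 + 25514)*(37167 + 145) = 71282*37312 = 2659673984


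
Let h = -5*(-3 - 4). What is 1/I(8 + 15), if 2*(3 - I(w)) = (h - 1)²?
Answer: -1/575 ≈ -0.0017391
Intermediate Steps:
h = 35 (h = -5*(-7) = 35)
I(w) = -575 (I(w) = 3 - (35 - 1)²/2 = 3 - ½*34² = 3 - ½*1156 = 3 - 578 = -575)
1/I(8 + 15) = 1/(-575) = -1/575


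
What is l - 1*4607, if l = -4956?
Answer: -9563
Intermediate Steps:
l - 1*4607 = -4956 - 1*4607 = -4956 - 4607 = -9563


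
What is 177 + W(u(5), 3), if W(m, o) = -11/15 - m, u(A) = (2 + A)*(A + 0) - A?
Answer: 2194/15 ≈ 146.27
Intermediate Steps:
u(A) = -A + A*(2 + A) (u(A) = (2 + A)*A - A = A*(2 + A) - A = -A + A*(2 + A))
W(m, o) = -11/15 - m (W(m, o) = -11*1/15 - m = -11/15 - m)
177 + W(u(5), 3) = 177 + (-11/15 - 5*(1 + 5)) = 177 + (-11/15 - 5*6) = 177 + (-11/15 - 1*30) = 177 + (-11/15 - 30) = 177 - 461/15 = 2194/15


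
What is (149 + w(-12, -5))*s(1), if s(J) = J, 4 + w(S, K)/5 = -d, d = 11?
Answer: 74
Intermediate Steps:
w(S, K) = -75 (w(S, K) = -20 + 5*(-1*11) = -20 + 5*(-11) = -20 - 55 = -75)
(149 + w(-12, -5))*s(1) = (149 - 75)*1 = 74*1 = 74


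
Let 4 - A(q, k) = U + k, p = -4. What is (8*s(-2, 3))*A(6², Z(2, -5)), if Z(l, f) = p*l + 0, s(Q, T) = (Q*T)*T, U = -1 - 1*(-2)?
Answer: -1584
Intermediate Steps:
U = 1 (U = -1 + 2 = 1)
s(Q, T) = Q*T²
Z(l, f) = -4*l (Z(l, f) = -4*l + 0 = -4*l)
A(q, k) = 3 - k (A(q, k) = 4 - (1 + k) = 4 + (-1 - k) = 3 - k)
(8*s(-2, 3))*A(6², Z(2, -5)) = (8*(-2*3²))*(3 - (-4)*2) = (8*(-2*9))*(3 - 1*(-8)) = (8*(-18))*(3 + 8) = -144*11 = -1584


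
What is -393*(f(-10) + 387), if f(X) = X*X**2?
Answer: 240909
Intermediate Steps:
f(X) = X**3
-393*(f(-10) + 387) = -393*((-10)**3 + 387) = -393*(-1000 + 387) = -393*(-613) = 240909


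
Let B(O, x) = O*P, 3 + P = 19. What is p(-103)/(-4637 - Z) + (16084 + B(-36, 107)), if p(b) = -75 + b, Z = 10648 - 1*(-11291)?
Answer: 206070393/13288 ≈ 15508.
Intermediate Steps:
P = 16 (P = -3 + 19 = 16)
B(O, x) = 16*O (B(O, x) = O*16 = 16*O)
Z = 21939 (Z = 10648 + 11291 = 21939)
p(-103)/(-4637 - Z) + (16084 + B(-36, 107)) = (-75 - 103)/(-4637 - 1*21939) + (16084 + 16*(-36)) = -178/(-4637 - 21939) + (16084 - 576) = -178/(-26576) + 15508 = -178*(-1/26576) + 15508 = 89/13288 + 15508 = 206070393/13288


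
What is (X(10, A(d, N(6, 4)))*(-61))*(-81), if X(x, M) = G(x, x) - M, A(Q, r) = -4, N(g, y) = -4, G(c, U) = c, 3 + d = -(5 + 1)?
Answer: 69174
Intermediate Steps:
d = -9 (d = -3 - (5 + 1) = -3 - 1*6 = -3 - 6 = -9)
X(x, M) = x - M
(X(10, A(d, N(6, 4)))*(-61))*(-81) = ((10 - 1*(-4))*(-61))*(-81) = ((10 + 4)*(-61))*(-81) = (14*(-61))*(-81) = -854*(-81) = 69174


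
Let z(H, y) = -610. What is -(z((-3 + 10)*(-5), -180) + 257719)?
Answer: -257109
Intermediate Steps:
-(z((-3 + 10)*(-5), -180) + 257719) = -(-610 + 257719) = -1*257109 = -257109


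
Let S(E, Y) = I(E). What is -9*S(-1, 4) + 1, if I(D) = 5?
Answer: -44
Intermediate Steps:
S(E, Y) = 5
-9*S(-1, 4) + 1 = -9*5 + 1 = -45 + 1 = -44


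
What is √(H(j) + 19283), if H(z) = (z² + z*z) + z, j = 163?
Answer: 2*√18146 ≈ 269.41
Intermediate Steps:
H(z) = z + 2*z² (H(z) = (z² + z²) + z = 2*z² + z = z + 2*z²)
√(H(j) + 19283) = √(163*(1 + 2*163) + 19283) = √(163*(1 + 326) + 19283) = √(163*327 + 19283) = √(53301 + 19283) = √72584 = 2*√18146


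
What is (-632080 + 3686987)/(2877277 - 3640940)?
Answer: -3054907/763663 ≈ -4.0003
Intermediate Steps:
(-632080 + 3686987)/(2877277 - 3640940) = 3054907/(-763663) = 3054907*(-1/763663) = -3054907/763663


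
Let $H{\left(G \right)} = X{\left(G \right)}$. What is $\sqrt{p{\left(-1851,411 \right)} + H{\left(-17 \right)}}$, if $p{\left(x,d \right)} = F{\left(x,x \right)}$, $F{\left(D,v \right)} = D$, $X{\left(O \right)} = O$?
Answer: $2 i \sqrt{467} \approx 43.22 i$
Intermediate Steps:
$p{\left(x,d \right)} = x$
$H{\left(G \right)} = G$
$\sqrt{p{\left(-1851,411 \right)} + H{\left(-17 \right)}} = \sqrt{-1851 - 17} = \sqrt{-1868} = 2 i \sqrt{467}$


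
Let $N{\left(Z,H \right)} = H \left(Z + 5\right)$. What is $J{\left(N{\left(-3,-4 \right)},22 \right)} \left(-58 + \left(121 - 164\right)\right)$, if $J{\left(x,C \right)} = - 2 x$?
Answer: $-1616$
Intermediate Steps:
$N{\left(Z,H \right)} = H \left(5 + Z\right)$
$J{\left(N{\left(-3,-4 \right)},22 \right)} \left(-58 + \left(121 - 164\right)\right) = - 2 \left(- 4 \left(5 - 3\right)\right) \left(-58 + \left(121 - 164\right)\right) = - 2 \left(\left(-4\right) 2\right) \left(-58 - 43\right) = \left(-2\right) \left(-8\right) \left(-101\right) = 16 \left(-101\right) = -1616$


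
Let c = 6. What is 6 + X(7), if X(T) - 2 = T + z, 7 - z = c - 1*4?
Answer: 20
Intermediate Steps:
z = 5 (z = 7 - (6 - 1*4) = 7 - (6 - 4) = 7 - 1*2 = 7 - 2 = 5)
X(T) = 7 + T (X(T) = 2 + (T + 5) = 2 + (5 + T) = 7 + T)
6 + X(7) = 6 + (7 + 7) = 6 + 14 = 20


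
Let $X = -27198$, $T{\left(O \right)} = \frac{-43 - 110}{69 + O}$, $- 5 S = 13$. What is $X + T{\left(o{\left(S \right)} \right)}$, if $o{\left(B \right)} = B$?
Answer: $- \frac{9030501}{332} \approx -27200.0$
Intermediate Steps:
$S = - \frac{13}{5}$ ($S = \left(- \frac{1}{5}\right) 13 = - \frac{13}{5} \approx -2.6$)
$T{\left(O \right)} = - \frac{153}{69 + O}$
$X + T{\left(o{\left(S \right)} \right)} = -27198 - \frac{153}{69 - \frac{13}{5}} = -27198 - \frac{153}{\frac{332}{5}} = -27198 - \frac{765}{332} = - \frac{9030501}{332}$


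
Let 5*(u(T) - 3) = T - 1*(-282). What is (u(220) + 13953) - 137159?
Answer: -615513/5 ≈ -1.2310e+5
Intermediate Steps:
u(T) = 297/5 + T/5 (u(T) = 3 + (T - 1*(-282))/5 = 3 + (T + 282)/5 = 3 + (282 + T)/5 = 3 + (282/5 + T/5) = 297/5 + T/5)
(u(220) + 13953) - 137159 = ((297/5 + (⅕)*220) + 13953) - 137159 = ((297/5 + 44) + 13953) - 137159 = (517/5 + 13953) - 137159 = 70282/5 - 137159 = -615513/5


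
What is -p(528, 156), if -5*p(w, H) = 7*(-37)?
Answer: -259/5 ≈ -51.800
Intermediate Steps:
p(w, H) = 259/5 (p(w, H) = -7*(-37)/5 = -⅕*(-259) = 259/5)
-p(528, 156) = -1*259/5 = -259/5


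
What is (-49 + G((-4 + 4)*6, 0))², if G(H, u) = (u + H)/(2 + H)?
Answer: 2401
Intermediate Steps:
G(H, u) = (H + u)/(2 + H)
(-49 + G((-4 + 4)*6, 0))² = (-49 + ((-4 + 4)*6 + 0)/(2 + (-4 + 4)*6))² = (-49 + (0*6 + 0)/(2 + 0*6))² = (-49 + (0 + 0)/(2 + 0))² = (-49 + 0/2)² = (-49 + (½)*0)² = (-49 + 0)² = (-49)² = 2401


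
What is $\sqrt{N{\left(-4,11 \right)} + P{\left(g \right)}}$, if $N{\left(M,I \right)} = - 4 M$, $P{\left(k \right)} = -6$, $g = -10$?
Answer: $\sqrt{10} \approx 3.1623$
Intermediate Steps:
$\sqrt{N{\left(-4,11 \right)} + P{\left(g \right)}} = \sqrt{\left(-4\right) \left(-4\right) - 6} = \sqrt{16 - 6} = \sqrt{10}$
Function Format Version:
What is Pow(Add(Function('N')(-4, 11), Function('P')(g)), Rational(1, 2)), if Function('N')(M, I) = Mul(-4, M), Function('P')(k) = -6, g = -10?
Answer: Pow(10, Rational(1, 2)) ≈ 3.1623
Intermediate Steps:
Pow(Add(Function('N')(-4, 11), Function('P')(g)), Rational(1, 2)) = Pow(Add(Mul(-4, -4), -6), Rational(1, 2)) = Pow(Add(16, -6), Rational(1, 2)) = Pow(10, Rational(1, 2))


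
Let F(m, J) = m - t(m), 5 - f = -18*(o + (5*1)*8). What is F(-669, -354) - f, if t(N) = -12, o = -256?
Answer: 3226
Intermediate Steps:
f = -3883 (f = 5 - (-18)*(-256 + (5*1)*8) = 5 - (-18)*(-256 + 5*8) = 5 - (-18)*(-256 + 40) = 5 - (-18)*(-216) = 5 - 1*3888 = 5 - 3888 = -3883)
F(m, J) = 12 + m (F(m, J) = m - 1*(-12) = m + 12 = 12 + m)
F(-669, -354) - f = (12 - 669) - 1*(-3883) = -657 + 3883 = 3226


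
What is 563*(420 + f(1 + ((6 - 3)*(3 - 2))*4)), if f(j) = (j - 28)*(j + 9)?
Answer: 50670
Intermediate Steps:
f(j) = (-28 + j)*(9 + j)
563*(420 + f(1 + ((6 - 3)*(3 - 2))*4)) = 563*(420 + (-252 + (1 + ((6 - 3)*(3 - 2))*4)² - 19*(1 + ((6 - 3)*(3 - 2))*4))) = 563*(420 + (-252 + (1 + (3*1)*4)² - 19*(1 + (3*1)*4))) = 563*(420 + (-252 + (1 + 3*4)² - 19*(1 + 3*4))) = 563*(420 + (-252 + (1 + 12)² - 19*(1 + 12))) = 563*(420 + (-252 + 13² - 19*13)) = 563*(420 + (-252 + 169 - 247)) = 563*(420 - 330) = 563*90 = 50670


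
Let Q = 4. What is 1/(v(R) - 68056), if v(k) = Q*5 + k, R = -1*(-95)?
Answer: -1/67941 ≈ -1.4719e-5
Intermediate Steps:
R = 95
v(k) = 20 + k (v(k) = 4*5 + k = 20 + k)
1/(v(R) - 68056) = 1/((20 + 95) - 68056) = 1/(115 - 68056) = 1/(-67941) = -1/67941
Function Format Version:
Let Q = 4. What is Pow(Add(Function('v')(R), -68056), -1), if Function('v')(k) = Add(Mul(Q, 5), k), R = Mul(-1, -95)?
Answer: Rational(-1, 67941) ≈ -1.4719e-5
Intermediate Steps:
R = 95
Function('v')(k) = Add(20, k) (Function('v')(k) = Add(Mul(4, 5), k) = Add(20, k))
Pow(Add(Function('v')(R), -68056), -1) = Pow(Add(Add(20, 95), -68056), -1) = Pow(Add(115, -68056), -1) = Pow(-67941, -1) = Rational(-1, 67941)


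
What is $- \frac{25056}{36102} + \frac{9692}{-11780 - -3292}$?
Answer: $- \frac{23440663}{12768074} \approx -1.8359$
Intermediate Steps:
$- \frac{25056}{36102} + \frac{9692}{-11780 - -3292} = \left(-25056\right) \frac{1}{36102} + \frac{9692}{-11780 + 3292} = - \frac{4176}{6017} + \frac{9692}{-8488} = - \frac{4176}{6017} + 9692 \left(- \frac{1}{8488}\right) = - \frac{4176}{6017} - \frac{2423}{2122} = - \frac{23440663}{12768074}$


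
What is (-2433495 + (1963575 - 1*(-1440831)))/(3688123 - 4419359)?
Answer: -970911/731236 ≈ -1.3278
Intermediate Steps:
(-2433495 + (1963575 - 1*(-1440831)))/(3688123 - 4419359) = (-2433495 + (1963575 + 1440831))/(-731236) = (-2433495 + 3404406)*(-1/731236) = 970911*(-1/731236) = -970911/731236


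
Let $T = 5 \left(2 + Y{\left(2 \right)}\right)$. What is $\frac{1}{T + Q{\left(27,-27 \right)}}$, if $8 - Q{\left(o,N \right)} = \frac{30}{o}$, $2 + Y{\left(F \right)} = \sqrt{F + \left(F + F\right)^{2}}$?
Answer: $- \frac{279}{16303} + \frac{1215 \sqrt{2}}{32606} \approx 0.035585$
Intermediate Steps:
$Y{\left(F \right)} = -2 + \sqrt{F + 4 F^{2}}$ ($Y{\left(F \right)} = -2 + \sqrt{F + \left(F + F\right)^{2}} = -2 + \sqrt{F + \left(2 F\right)^{2}} = -2 + \sqrt{F + 4 F^{2}}$)
$T = 15 \sqrt{2}$ ($T = 5 \left(2 - \left(2 - \sqrt{2 \left(1 + 4 \cdot 2\right)}\right)\right) = 5 \left(2 - \left(2 - \sqrt{2 \left(1 + 8\right)}\right)\right) = 5 \left(2 - \left(2 - \sqrt{2 \cdot 9}\right)\right) = 5 \left(2 - \left(2 - \sqrt{18}\right)\right) = 5 \left(2 - \left(2 - 3 \sqrt{2}\right)\right) = 5 \cdot 3 \sqrt{2} = 15 \sqrt{2} \approx 21.213$)
$Q{\left(o,N \right)} = 8 - \frac{30}{o}$
$\frac{1}{T + Q{\left(27,-27 \right)}} = \frac{1}{15 \sqrt{2} + \left(8 - \frac{30}{27}\right)} = \frac{1}{15 \sqrt{2} + \left(8 - \frac{10}{9}\right)} = \frac{1}{15 \sqrt{2} + \frac{62}{9}} = \frac{1}{\frac{62}{9} + 15 \sqrt{2}}$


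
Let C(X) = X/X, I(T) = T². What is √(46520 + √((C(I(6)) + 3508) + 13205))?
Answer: √(46520 + √16714) ≈ 215.98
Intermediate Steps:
C(X) = 1
√(46520 + √((C(I(6)) + 3508) + 13205)) = √(46520 + √((1 + 3508) + 13205)) = √(46520 + √(3509 + 13205)) = √(46520 + √16714)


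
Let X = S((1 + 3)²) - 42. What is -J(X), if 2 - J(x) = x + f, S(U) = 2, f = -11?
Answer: -53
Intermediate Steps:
X = -40 (X = 2 - 42 = -40)
J(x) = 13 - x (J(x) = 2 - (x - 11) = 2 - (-11 + x) = 2 + (11 - x) = 13 - x)
-J(X) = -(13 - 1*(-40)) = -(13 + 40) = -1*53 = -53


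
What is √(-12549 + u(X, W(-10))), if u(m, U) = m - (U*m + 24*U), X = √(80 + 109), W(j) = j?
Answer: √(-12309 + 33*√21) ≈ 110.26*I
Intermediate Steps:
X = 3*√21 (X = √189 = 3*√21 ≈ 13.748)
u(m, U) = m - 24*U - U*m (u(m, U) = m - (24*U + U*m) = m + (-24*U - U*m) = m - 24*U - U*m)
√(-12549 + u(X, W(-10))) = √(-12549 + (3*√21 - 24*(-10) - 1*(-10)*3*√21)) = √(-12549 + (3*√21 + 240 + 30*√21)) = √(-12549 + (240 + 33*√21)) = √(-12309 + 33*√21)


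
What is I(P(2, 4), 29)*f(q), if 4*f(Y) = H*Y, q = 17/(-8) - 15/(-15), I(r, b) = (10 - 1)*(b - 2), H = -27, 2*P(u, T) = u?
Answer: 59049/32 ≈ 1845.3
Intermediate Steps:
P(u, T) = u/2
I(r, b) = -18 + 9*b (I(r, b) = 9*(-2 + b) = -18 + 9*b)
q = -9/8 (q = 17*(-⅛) - 15*(-1/15) = -17/8 + 1 = -9/8 ≈ -1.1250)
f(Y) = -27*Y/4 (f(Y) = (-27*Y)/4 = -27*Y/4)
I(P(2, 4), 29)*f(q) = (-18 + 9*29)*(-27/4*(-9/8)) = (-18 + 261)*(243/32) = 243*(243/32) = 59049/32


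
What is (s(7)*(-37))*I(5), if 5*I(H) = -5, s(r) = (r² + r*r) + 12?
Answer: 4070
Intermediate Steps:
s(r) = 12 + 2*r² (s(r) = (r² + r²) + 12 = 2*r² + 12 = 12 + 2*r²)
I(H) = -1 (I(H) = (⅕)*(-5) = -1)
(s(7)*(-37))*I(5) = ((12 + 2*7²)*(-37))*(-1) = ((12 + 2*49)*(-37))*(-1) = ((12 + 98)*(-37))*(-1) = (110*(-37))*(-1) = -4070*(-1) = 4070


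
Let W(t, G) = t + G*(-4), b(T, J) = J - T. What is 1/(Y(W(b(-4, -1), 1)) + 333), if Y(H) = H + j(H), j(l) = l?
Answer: 1/331 ≈ 0.0030211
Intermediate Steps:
W(t, G) = t - 4*G
Y(H) = 2*H (Y(H) = H + H = 2*H)
1/(Y(W(b(-4, -1), 1)) + 333) = 1/(2*((-1 - 1*(-4)) - 4*1) + 333) = 1/(2*((-1 + 4) - 4) + 333) = 1/(2*(3 - 4) + 333) = 1/(2*(-1) + 333) = 1/(-2 + 333) = 1/331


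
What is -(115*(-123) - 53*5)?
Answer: 14410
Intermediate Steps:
-(115*(-123) - 53*5) = -(-14145 - 265) = -1*(-14410) = 14410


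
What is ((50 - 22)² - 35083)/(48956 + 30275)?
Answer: -34299/79231 ≈ -0.43290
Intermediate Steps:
((50 - 22)² - 35083)/(48956 + 30275) = (28² - 35083)/79231 = (784 - 35083)*(1/79231) = -34299*1/79231 = -34299/79231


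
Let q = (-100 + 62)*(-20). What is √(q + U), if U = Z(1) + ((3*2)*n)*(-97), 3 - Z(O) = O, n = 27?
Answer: 2*I*√3738 ≈ 122.28*I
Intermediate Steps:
q = 760 (q = -38*(-20) = 760)
Z(O) = 3 - O
U = -15712 (U = (3 - 1*1) + ((3*2)*27)*(-97) = (3 - 1) + (6*27)*(-97) = 2 + 162*(-97) = 2 - 15714 = -15712)
√(q + U) = √(760 - 15712) = √(-14952) = 2*I*√3738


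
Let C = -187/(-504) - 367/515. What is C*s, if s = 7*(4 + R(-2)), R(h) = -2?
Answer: -88663/18540 ≈ -4.7823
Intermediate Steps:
C = -88663/259560 (C = -187*(-1/504) - 367*1/515 = 187/504 - 367/515 = -88663/259560 ≈ -0.34159)
s = 14 (s = 7*(4 - 2) = 7*2 = 14)
C*s = -88663/259560*14 = -88663/18540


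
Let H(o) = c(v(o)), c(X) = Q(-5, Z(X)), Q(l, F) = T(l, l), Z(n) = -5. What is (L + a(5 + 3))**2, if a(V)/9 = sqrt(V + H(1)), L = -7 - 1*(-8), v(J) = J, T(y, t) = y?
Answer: 244 + 18*sqrt(3) ≈ 275.18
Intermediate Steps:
L = 1 (L = -7 + 8 = 1)
Q(l, F) = l
c(X) = -5
H(o) = -5
a(V) = 9*sqrt(-5 + V) (a(V) = 9*sqrt(V - 5) = 9*sqrt(-5 + V))
(L + a(5 + 3))**2 = (1 + 9*sqrt(-5 + (5 + 3)))**2 = (1 + 9*sqrt(-5 + 8))**2 = (1 + 9*sqrt(3))**2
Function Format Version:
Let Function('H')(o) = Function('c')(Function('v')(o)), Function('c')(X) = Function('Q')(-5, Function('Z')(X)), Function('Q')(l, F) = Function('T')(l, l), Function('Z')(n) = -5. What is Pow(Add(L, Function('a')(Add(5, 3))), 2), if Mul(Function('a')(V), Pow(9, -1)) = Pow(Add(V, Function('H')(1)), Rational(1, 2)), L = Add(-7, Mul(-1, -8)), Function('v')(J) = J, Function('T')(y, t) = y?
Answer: Add(244, Mul(18, Pow(3, Rational(1, 2)))) ≈ 275.18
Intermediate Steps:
L = 1 (L = Add(-7, 8) = 1)
Function('Q')(l, F) = l
Function('c')(X) = -5
Function('H')(o) = -5
Function('a')(V) = Mul(9, Pow(Add(-5, V), Rational(1, 2))) (Function('a')(V) = Mul(9, Pow(Add(V, -5), Rational(1, 2))) = Mul(9, Pow(Add(-5, V), Rational(1, 2))))
Pow(Add(L, Function('a')(Add(5, 3))), 2) = Pow(Add(1, Mul(9, Pow(Add(-5, Add(5, 3)), Rational(1, 2)))), 2) = Pow(Add(1, Mul(9, Pow(Add(-5, 8), Rational(1, 2)))), 2) = Pow(Add(1, Mul(9, Pow(3, Rational(1, 2)))), 2)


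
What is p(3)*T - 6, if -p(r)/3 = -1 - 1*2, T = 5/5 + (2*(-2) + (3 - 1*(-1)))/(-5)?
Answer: 3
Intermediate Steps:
T = 1 (T = 5*(⅕) + (-4 + (3 + 1))*(-⅕) = 1 + (-4 + 4)*(-⅕) = 1 + 0*(-⅕) = 1 + 0 = 1)
p(r) = 9 (p(r) = -3*(-1 - 1*2) = -3*(-1 - 2) = -3*(-3) = 9)
p(3)*T - 6 = 9*1 - 6 = 9 - 6 = 3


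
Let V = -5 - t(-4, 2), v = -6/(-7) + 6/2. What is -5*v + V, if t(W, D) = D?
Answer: -184/7 ≈ -26.286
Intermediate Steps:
v = 27/7 (v = -6*(-1/7) + 6*(1/2) = 6/7 + 3 = 27/7 ≈ 3.8571)
V = -7 (V = -5 - 1*2 = -5 - 2 = -7)
-5*v + V = -5*27/7 - 7 = -135/7 - 7 = -184/7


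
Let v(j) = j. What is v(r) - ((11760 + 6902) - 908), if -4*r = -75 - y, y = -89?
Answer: -35515/2 ≈ -17758.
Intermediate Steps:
r = -7/2 (r = -(-75 - 1*(-89))/4 = -(-75 + 89)/4 = -¼*14 = -7/2 ≈ -3.5000)
v(r) - ((11760 + 6902) - 908) = -7/2 - ((11760 + 6902) - 908) = -7/2 - (18662 - 908) = -7/2 - 1*17754 = -7/2 - 17754 = -35515/2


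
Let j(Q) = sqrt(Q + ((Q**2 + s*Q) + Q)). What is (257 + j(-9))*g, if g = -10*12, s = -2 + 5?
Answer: -31560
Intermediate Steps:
s = 3
j(Q) = sqrt(Q**2 + 5*Q) (j(Q) = sqrt(Q + ((Q**2 + 3*Q) + Q)) = sqrt(Q + (Q**2 + 4*Q)) = sqrt(Q**2 + 5*Q))
g = -120
(257 + j(-9))*g = (257 + sqrt(-9*(5 - 9)))*(-120) = (257 + sqrt(-9*(-4)))*(-120) = (257 + sqrt(36))*(-120) = (257 + 6)*(-120) = 263*(-120) = -31560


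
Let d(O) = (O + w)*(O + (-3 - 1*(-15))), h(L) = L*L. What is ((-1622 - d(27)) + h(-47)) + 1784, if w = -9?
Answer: 1669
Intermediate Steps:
h(L) = L²
d(O) = (-9 + O)*(12 + O) (d(O) = (O - 9)*(O + (-3 - 1*(-15))) = (-9 + O)*(O + (-3 + 15)) = (-9 + O)*(O + 12) = (-9 + O)*(12 + O))
((-1622 - d(27)) + h(-47)) + 1784 = ((-1622 - (-108 + 27² + 3*27)) + (-47)²) + 1784 = ((-1622 - (-108 + 729 + 81)) + 2209) + 1784 = ((-1622 - 1*702) + 2209) + 1784 = ((-1622 - 702) + 2209) + 1784 = (-2324 + 2209) + 1784 = -115 + 1784 = 1669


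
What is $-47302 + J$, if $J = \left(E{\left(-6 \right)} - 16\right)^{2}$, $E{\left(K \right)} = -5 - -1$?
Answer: $-46902$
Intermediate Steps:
$E{\left(K \right)} = -4$ ($E{\left(K \right)} = -5 + 1 = -4$)
$J = 400$ ($J = \left(-4 - 16\right)^{2} = \left(-20\right)^{2} = 400$)
$-47302 + J = -47302 + 400 = -46902$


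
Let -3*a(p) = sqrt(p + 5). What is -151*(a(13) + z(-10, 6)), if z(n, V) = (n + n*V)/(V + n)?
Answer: -5285/2 + 151*sqrt(2) ≈ -2429.0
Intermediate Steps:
z(n, V) = (n + V*n)/(V + n)
a(p) = -sqrt(5 + p)/3 (a(p) = -sqrt(p + 5)/3 = -sqrt(5 + p)/3)
-151*(a(13) + z(-10, 6)) = -151*(-sqrt(5 + 13)/3 - 10*(1 + 6)/(6 - 10)) = -151*(-sqrt(2) - 10*7/(-4)) = -151*(-sqrt(2) - 10*(-1/4)*7) = -151*(-sqrt(2) + 35/2) = -151*(35/2 - sqrt(2)) = -5285/2 + 151*sqrt(2)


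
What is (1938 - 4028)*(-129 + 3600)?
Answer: -7254390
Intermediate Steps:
(1938 - 4028)*(-129 + 3600) = -2090*3471 = -7254390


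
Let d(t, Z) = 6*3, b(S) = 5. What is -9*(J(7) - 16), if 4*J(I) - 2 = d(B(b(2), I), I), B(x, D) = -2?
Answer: 99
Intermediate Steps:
d(t, Z) = 18
J(I) = 5 (J(I) = ½ + (¼)*18 = ½ + 9/2 = 5)
-9*(J(7) - 16) = -9*(5 - 16) = -9*(-11) = 99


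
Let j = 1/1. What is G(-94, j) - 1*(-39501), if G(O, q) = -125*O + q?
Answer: 51252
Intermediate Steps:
j = 1
G(O, q) = q - 125*O
G(-94, j) - 1*(-39501) = (1 - 125*(-94)) - 1*(-39501) = (1 + 11750) + 39501 = 11751 + 39501 = 51252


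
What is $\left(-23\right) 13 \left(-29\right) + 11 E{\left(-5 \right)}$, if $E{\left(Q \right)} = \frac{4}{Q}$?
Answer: $\frac{43311}{5} \approx 8662.2$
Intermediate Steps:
$\left(-23\right) 13 \left(-29\right) + 11 E{\left(-5 \right)} = \left(-23\right) 13 \left(-29\right) + 11 \frac{4}{-5} = \left(-299\right) \left(-29\right) + 11 \cdot 4 \left(- \frac{1}{5}\right) = 8671 + 11 \left(- \frac{4}{5}\right) = 8671 - \frac{44}{5} = \frac{43311}{5}$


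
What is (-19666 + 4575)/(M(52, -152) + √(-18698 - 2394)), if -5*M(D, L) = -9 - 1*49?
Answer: -2188195/265332 + 377275*I*√5273/265332 ≈ -8.247 + 103.25*I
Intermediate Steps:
M(D, L) = 58/5 (M(D, L) = -(-9 - 1*49)/5 = -(-9 - 49)/5 = -⅕*(-58) = 58/5)
(-19666 + 4575)/(M(52, -152) + √(-18698 - 2394)) = (-19666 + 4575)/(58/5 + √(-18698 - 2394)) = -15091/(58/5 + √(-21092)) = -15091/(58/5 + 2*I*√5273)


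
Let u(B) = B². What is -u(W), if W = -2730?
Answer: -7452900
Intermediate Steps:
-u(W) = -1*(-2730)² = -1*7452900 = -7452900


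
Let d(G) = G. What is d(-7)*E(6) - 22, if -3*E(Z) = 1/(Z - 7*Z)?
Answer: -2383/108 ≈ -22.065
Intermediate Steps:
E(Z) = 1/(18*Z) (E(Z) = -1/(3*(Z - 7*Z)) = -(-1/(6*Z))/3 = -(-1)/(18*Z) = 1/(18*Z))
d(-7)*E(6) - 22 = -7/(18*6) - 22 = -7*1/108 - 22 = -7/108 - 22 = -2383/108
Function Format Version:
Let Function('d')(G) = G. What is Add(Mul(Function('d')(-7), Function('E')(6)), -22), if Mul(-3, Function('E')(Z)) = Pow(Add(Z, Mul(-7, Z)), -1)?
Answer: Rational(-2383, 108) ≈ -22.065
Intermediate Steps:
Function('E')(Z) = Mul(Rational(1, 18), Pow(Z, -1)) (Function('E')(Z) = Mul(Rational(-1, 3), Pow(Add(Z, Mul(-7, Z)), -1)) = Mul(Rational(-1, 3), Pow(Mul(-6, Z), -1)) = Mul(Rational(-1, 3), Mul(Rational(-1, 6), Pow(Z, -1))) = Mul(Rational(1, 18), Pow(Z, -1)))
Add(Mul(Function('d')(-7), Function('E')(6)), -22) = Add(Mul(-7, Mul(Rational(1, 18), Pow(6, -1))), -22) = Add(Mul(-7, Mul(Rational(1, 18), Rational(1, 6))), -22) = Add(Mul(-7, Rational(1, 108)), -22) = Add(Rational(-7, 108), -22) = Rational(-2383, 108)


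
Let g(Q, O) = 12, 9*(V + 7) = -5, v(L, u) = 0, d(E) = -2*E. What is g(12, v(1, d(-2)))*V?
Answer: -272/3 ≈ -90.667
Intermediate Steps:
V = -68/9 (V = -7 + (⅑)*(-5) = -7 - 5/9 = -68/9 ≈ -7.5556)
g(12, v(1, d(-2)))*V = 12*(-68/9) = -272/3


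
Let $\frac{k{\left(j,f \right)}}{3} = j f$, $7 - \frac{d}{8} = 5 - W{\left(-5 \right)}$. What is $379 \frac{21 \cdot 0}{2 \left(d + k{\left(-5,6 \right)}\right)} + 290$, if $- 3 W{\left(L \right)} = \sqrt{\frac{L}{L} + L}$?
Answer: $290$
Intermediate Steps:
$W{\left(L \right)} = - \frac{\sqrt{1 + L}}{3}$ ($W{\left(L \right)} = - \frac{\sqrt{\frac{L}{L} + L}}{3} = - \frac{\sqrt{1 + L}}{3}$)
$d = 16 - \frac{16 i}{3}$ ($d = 56 - 8 \left(5 - - \frac{\sqrt{1 - 5}}{3}\right) = 56 - 8 \left(5 - - \frac{\sqrt{-4}}{3}\right) = 56 - 8 \left(5 - - \frac{2 i}{3}\right) = 56 - 8 \left(5 + \frac{2 i}{3}\right) = 56 - \left(40 + \frac{16 i}{3}\right) = 16 - \frac{16 i}{3} \approx 16.0 - 5.3333 i$)
$k{\left(j,f \right)} = 3 f j$ ($k{\left(j,f \right)} = 3 j f = 3 f j$)
$379 \frac{21 \cdot 0}{2 \left(d + k{\left(-5,6 \right)}\right)} + 290 = 379 \frac{21 \cdot 0}{2 \left(\left(16 - \frac{16 i}{3}\right) + 3 \cdot 6 \left(-5\right)\right)} + 290 = 379 \frac{0}{2 \left(\left(16 - \frac{16 i}{3}\right) - 90\right)} + 290 = 379 \frac{0}{2 \left(-74 - \frac{16 i}{3}\right)} + 290 = 379 \frac{0}{-148 - \frac{32 i}{3}} + 290 = 379 \cdot 0 \frac{9 \left(-148 + \frac{32 i}{3}\right)}{198160} + 290 = 379 \cdot 0 + 290 = 0 + 290 = 290$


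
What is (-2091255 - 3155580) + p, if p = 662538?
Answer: -4584297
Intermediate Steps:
(-2091255 - 3155580) + p = (-2091255 - 3155580) + 662538 = -5246835 + 662538 = -4584297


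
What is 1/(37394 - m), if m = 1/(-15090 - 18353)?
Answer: 33443/1250567543 ≈ 2.6742e-5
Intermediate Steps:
m = -1/33443 (m = 1/(-33443) = -1/33443 ≈ -2.9902e-5)
1/(37394 - m) = 1/(37394 - 1*(-1/33443)) = 1/(37394 + 1/33443) = 1/(1250567543/33443) = 33443/1250567543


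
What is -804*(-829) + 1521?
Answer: 668037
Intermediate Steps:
-804*(-829) + 1521 = 666516 + 1521 = 668037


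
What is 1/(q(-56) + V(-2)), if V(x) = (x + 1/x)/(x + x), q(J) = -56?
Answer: -8/443 ≈ -0.018059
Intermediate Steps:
V(x) = (x + 1/x)/(2*x) (V(x) = (x + 1/x)/((2*x)) = (x + 1/x)*(1/(2*x)) = (x + 1/x)/(2*x))
1/(q(-56) + V(-2)) = 1/(-56 + (½)*(1 + (-2)²)/(-2)²) = 1/(-56 + (½)*(¼)*(1 + 4)) = 1/(-56 + (½)*(¼)*5) = 1/(-56 + 5/8) = 1/(-443/8) = -8/443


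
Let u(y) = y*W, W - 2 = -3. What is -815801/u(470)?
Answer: 815801/470 ≈ 1735.7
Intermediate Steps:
W = -1 (W = 2 - 3 = -1)
u(y) = -y (u(y) = y*(-1) = -y)
-815801/u(470) = -815801/((-1*470)) = -815801/(-470) = -815801*(-1/470) = 815801/470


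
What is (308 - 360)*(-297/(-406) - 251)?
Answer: 2641834/203 ≈ 13014.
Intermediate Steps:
(308 - 360)*(-297/(-406) - 251) = -52*(-297*(-1/406) - 251) = -52*(297/406 - 251) = -52*(-101609/406) = 2641834/203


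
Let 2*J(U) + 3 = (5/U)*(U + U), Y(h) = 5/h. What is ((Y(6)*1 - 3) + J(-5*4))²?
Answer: 16/9 ≈ 1.7778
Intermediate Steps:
J(U) = 7/2 (J(U) = -3/2 + ((5/U)*(U + U))/2 = -3/2 + ((5/U)*(2*U))/2 = -3/2 + (½)*10 = -3/2 + 5 = 7/2)
((Y(6)*1 - 3) + J(-5*4))² = (((5/6)*1 - 3) + 7/2)² = (((5*(⅙))*1 - 3) + 7/2)² = (((⅚)*1 - 3) + 7/2)² = ((⅚ - 3) + 7/2)² = (-13/6 + 7/2)² = (4/3)² = 16/9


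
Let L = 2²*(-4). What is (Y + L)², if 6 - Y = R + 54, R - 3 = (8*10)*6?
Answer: 299209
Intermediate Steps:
R = 483 (R = 3 + (8*10)*6 = 3 + 80*6 = 3 + 480 = 483)
Y = -531 (Y = 6 - (483 + 54) = 6 - 1*537 = 6 - 537 = -531)
L = -16 (L = 4*(-4) = -16)
(Y + L)² = (-531 - 16)² = (-547)² = 299209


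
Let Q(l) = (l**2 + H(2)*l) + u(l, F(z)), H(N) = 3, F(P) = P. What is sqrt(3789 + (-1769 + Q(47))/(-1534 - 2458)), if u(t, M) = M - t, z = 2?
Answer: 2*sqrt(235857839)/499 ≈ 61.554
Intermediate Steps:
Q(l) = 2 + l**2 + 2*l (Q(l) = (l**2 + 3*l) + (2 - l) = 2 + l**2 + 2*l)
sqrt(3789 + (-1769 + Q(47))/(-1534 - 2458)) = sqrt(3789 + (-1769 + (2 + 47**2 + 2*47))/(-1534 - 2458)) = sqrt(3789 + (-1769 + (2 + 2209 + 94))/(-3992)) = sqrt(3789 + (-1769 + 2305)*(-1/3992)) = sqrt(3789 + 536*(-1/3992)) = sqrt(3789 - 67/499) = sqrt(1890644/499) = 2*sqrt(235857839)/499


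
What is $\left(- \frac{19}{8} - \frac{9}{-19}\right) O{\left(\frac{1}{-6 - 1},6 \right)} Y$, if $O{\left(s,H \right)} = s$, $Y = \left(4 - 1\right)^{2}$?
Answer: $\frac{2601}{1064} \approx 2.4445$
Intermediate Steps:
$Y = 9$ ($Y = 3^{2} = 9$)
$\left(- \frac{19}{8} - \frac{9}{-19}\right) O{\left(\frac{1}{-6 - 1},6 \right)} Y = \frac{- \frac{19}{8} - \frac{9}{-19}}{-6 - 1} \cdot 9 = \frac{\left(-19\right) \frac{1}{8} - - \frac{9}{19}}{-7} \cdot 9 = \left(- \frac{19}{8} + \frac{9}{19}\right) \left(- \frac{1}{7}\right) 9 = \left(- \frac{289}{152}\right) \left(- \frac{1}{7}\right) 9 = \frac{289}{1064} \cdot 9 = \frac{2601}{1064}$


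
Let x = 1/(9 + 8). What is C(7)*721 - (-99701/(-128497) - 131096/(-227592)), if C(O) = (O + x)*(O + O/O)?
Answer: 2530183800400984/62145389601 ≈ 40714.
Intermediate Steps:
x = 1/17 ≈ 0.058824
C(O) = (1 + O)*(1/17 + O) (C(O) = (O + 1/17)*(O + O/O) = (1/17 + O)*(O + 1) = (1/17 + O)*(1 + O) = (1 + O)*(1/17 + O))
C(7)*721 - (-99701/(-128497) - 131096/(-227592)) = (1/17 + 7**2 + (18/17)*7)*721 - (-99701/(-128497) - 131096/(-227592)) = (1/17 + 49 + 126/17)*721 - (-99701*(-1/128497) - 131096*(-1/227592)) = (960/17)*721 - (99701/128497 + 16387/28449) = 692160/17 - 1*4942074088/3655611153 = 692160/17 - 4942074088/3655611153 = 2530183800400984/62145389601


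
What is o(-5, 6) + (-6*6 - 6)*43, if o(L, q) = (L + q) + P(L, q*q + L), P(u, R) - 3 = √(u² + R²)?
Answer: -1802 + √986 ≈ -1770.6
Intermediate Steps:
P(u, R) = 3 + √(R² + u²) (P(u, R) = 3 + √(u² + R²) = 3 + √(R² + u²))
o(L, q) = 3 + L + q + √(L² + (L + q²)²) (o(L, q) = (L + q) + (3 + √((q*q + L)² + L²)) = (L + q) + (3 + √((q² + L)² + L²)) = (L + q) + (3 + √((L + q²)² + L²)) = (L + q) + (3 + √(L² + (L + q²)²)) = 3 + L + q + √(L² + (L + q²)²))
o(-5, 6) + (-6*6 - 6)*43 = (3 - 5 + 6 + √((-5)² + (-5 + 6²)²)) + (-6*6 - 6)*43 = (3 - 5 + 6 + √(25 + (-5 + 36)²)) + (-36 - 6)*43 = (3 - 5 + 6 + √(25 + 31²)) - 42*43 = (3 - 5 + 6 + √(25 + 961)) - 1806 = (3 - 5 + 6 + √986) - 1806 = (4 + √986) - 1806 = -1802 + √986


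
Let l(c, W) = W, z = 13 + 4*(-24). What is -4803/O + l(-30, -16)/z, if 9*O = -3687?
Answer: 1215611/102007 ≈ 11.917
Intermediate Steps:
O = -1229/3 (O = (⅑)*(-3687) = -1229/3 ≈ -409.67)
z = -83 (z = 13 - 96 = -83)
-4803/O + l(-30, -16)/z = -4803/(-1229/3) - 16/(-83) = -4803*(-3/1229) - 16*(-1/83) = 14409/1229 + 16/83 = 1215611/102007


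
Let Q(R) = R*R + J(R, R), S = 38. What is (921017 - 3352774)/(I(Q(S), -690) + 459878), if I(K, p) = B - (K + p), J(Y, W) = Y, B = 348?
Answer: -2431757/459434 ≈ -5.2929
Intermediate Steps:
Q(R) = R + R**2 (Q(R) = R*R + R = R**2 + R = R + R**2)
I(K, p) = 348 - K - p (I(K, p) = 348 - (K + p) = 348 + (-K - p) = 348 - K - p)
(921017 - 3352774)/(I(Q(S), -690) + 459878) = (921017 - 3352774)/((348 - 38*(1 + 38) - 1*(-690)) + 459878) = -2431757/((348 - 38*39 + 690) + 459878) = -2431757/((348 - 1*1482 + 690) + 459878) = -2431757/((348 - 1482 + 690) + 459878) = -2431757/(-444 + 459878) = -2431757/459434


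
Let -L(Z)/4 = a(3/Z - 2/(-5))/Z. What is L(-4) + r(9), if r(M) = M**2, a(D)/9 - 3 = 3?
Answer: 135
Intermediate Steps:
a(D) = 54 (a(D) = 27 + 9*3 = 27 + 27 = 54)
L(Z) = -216/Z
L(-4) + r(9) = -216/(-4) + 9**2 = -216*(-1/4) + 81 = 54 + 81 = 135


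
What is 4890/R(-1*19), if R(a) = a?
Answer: -4890/19 ≈ -257.37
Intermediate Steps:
4890/R(-1*19) = 4890/((-1*19)) = 4890/(-19) = 4890*(-1/19) = -4890/19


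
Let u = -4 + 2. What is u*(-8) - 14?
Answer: 2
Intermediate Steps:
u = -2
u*(-8) - 14 = -2*(-8) - 14 = 16 - 14 = 2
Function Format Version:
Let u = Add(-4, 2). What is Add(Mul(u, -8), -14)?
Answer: 2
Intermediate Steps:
u = -2
Add(Mul(u, -8), -14) = Add(Mul(-2, -8), -14) = Add(16, -14) = 2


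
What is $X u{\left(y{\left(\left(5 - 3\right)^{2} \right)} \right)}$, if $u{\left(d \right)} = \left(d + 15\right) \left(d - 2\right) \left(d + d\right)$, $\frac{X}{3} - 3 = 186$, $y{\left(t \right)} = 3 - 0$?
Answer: $61236$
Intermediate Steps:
$y{\left(t \right)} = 3$ ($y{\left(t \right)} = 3 + 0 = 3$)
$X = 567$ ($X = 9 + 3 \cdot 186 = 9 + 558 = 567$)
$u{\left(d \right)} = 2 d \left(-2 + d\right) \left(15 + d\right)$ ($u{\left(d \right)} = \left(15 + d\right) \left(-2 + d\right) 2 d = \left(-2 + d\right) \left(15 + d\right) 2 d = 2 d \left(-2 + d\right) \left(15 + d\right)$)
$X u{\left(y{\left(\left(5 - 3\right)^{2} \right)} \right)} = 567 \cdot 2 \cdot 3 \left(-30 + 3^{2} + 13 \cdot 3\right) = 567 \cdot 2 \cdot 3 \left(-30 + 9 + 39\right) = 567 \cdot 2 \cdot 3 \cdot 18 = 567 \cdot 108 = 61236$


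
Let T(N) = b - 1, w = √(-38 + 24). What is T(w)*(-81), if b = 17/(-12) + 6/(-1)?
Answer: 2727/4 ≈ 681.75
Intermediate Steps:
w = I*√14 (w = √(-14) = I*√14 ≈ 3.7417*I)
b = -89/12 (b = 17*(-1/12) + 6*(-1) = -17/12 - 6 = -89/12 ≈ -7.4167)
T(N) = -101/12 (T(N) = -89/12 - 1 = -101/12)
T(w)*(-81) = -101/12*(-81) = 2727/4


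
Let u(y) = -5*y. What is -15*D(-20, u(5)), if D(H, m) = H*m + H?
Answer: -7200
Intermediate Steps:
D(H, m) = H + H*m
-15*D(-20, u(5)) = -(-300)*(1 - 5*5) = -(-300)*(1 - 25) = -(-300)*(-24) = -15*480 = -7200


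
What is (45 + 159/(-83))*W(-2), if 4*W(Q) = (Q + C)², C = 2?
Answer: 0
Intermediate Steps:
W(Q) = (2 + Q)²/4 (W(Q) = (Q + 2)²/4 = (2 + Q)²/4)
(45 + 159/(-83))*W(-2) = (45 + 159/(-83))*((2 - 2)²/4) = (45 + 159*(-1/83))*((¼)*0²) = (45 - 159/83)*((¼)*0) = (3576/83)*0 = 0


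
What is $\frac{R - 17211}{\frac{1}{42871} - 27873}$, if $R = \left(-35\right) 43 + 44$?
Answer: $\frac{400243656}{597471691} \approx 0.6699$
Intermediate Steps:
$R = -1461$ ($R = -1505 + 44 = -1461$)
$\frac{R - 17211}{\frac{1}{42871} - 27873} = \frac{-1461 - 17211}{\frac{1}{42871} - 27873} = - \frac{18672}{\frac{1}{42871} - 27873} = - \frac{18672}{- \frac{1194943382}{42871}} = \left(-18672\right) \left(- \frac{42871}{1194943382}\right) = \frac{400243656}{597471691}$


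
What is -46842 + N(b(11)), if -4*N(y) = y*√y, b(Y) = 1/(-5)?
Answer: -46842 + I*√5/100 ≈ -46842.0 + 0.022361*I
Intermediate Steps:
b(Y) = -⅕
N(y) = -y^(3/2)/4 (N(y) = -y*√y/4 = -y^(3/2)/4)
-46842 + N(b(11)) = -46842 - (-1)*I*√5/100 = -46842 + I*√5/100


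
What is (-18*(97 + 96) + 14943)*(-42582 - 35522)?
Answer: -895774776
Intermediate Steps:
(-18*(97 + 96) + 14943)*(-42582 - 35522) = (-18*193 + 14943)*(-78104) = (-3474 + 14943)*(-78104) = 11469*(-78104) = -895774776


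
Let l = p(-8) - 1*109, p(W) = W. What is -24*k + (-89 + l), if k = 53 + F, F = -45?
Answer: -398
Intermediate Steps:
l = -117 (l = -8 - 1*109 = -8 - 109 = -117)
k = 8 (k = 53 - 45 = 8)
-24*k + (-89 + l) = -24*8 + (-89 - 117) = -192 - 206 = -398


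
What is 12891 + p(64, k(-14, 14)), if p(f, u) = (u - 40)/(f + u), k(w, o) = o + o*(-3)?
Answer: 116002/9 ≈ 12889.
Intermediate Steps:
k(w, o) = -2*o (k(w, o) = o - 3*o = -2*o)
p(f, u) = (-40 + u)/(f + u)
12891 + p(64, k(-14, 14)) = 12891 + (-40 - 2*14)/(64 - 2*14) = 12891 + (-40 - 28)/(64 - 28) = 12891 - 68/36 = 12891 + (1/36)*(-68) = 12891 - 17/9 = 116002/9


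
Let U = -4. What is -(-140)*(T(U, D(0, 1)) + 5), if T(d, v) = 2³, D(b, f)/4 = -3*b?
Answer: 1820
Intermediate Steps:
D(b, f) = -12*b (D(b, f) = 4*(-3*b) = -12*b)
T(d, v) = 8
-(-140)*(T(U, D(0, 1)) + 5) = -(-140)*(8 + 5) = -(-140)*13 = -35*(-52) = 1820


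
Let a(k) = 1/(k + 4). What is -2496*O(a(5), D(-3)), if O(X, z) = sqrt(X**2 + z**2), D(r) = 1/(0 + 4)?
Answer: -208*sqrt(97)/3 ≈ -682.85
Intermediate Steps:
a(k) = 1/(4 + k)
D(r) = 1/4
-2496*O(a(5), D(-3)) = -2496*sqrt((1/(4 + 5))**2 + (1/4)**2) = -2496*sqrt((1/9)**2 + 1/16) = -2496*sqrt(1/81 + 1/16) = -208*sqrt(97)/3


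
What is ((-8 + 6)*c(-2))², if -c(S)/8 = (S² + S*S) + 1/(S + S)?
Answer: 15376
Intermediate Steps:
c(S) = -16*S² - 4/S (c(S) = -8*((S² + S*S) + 1/(S + S)) = -8*((S² + S²) + 1/(2*S)) = -8*(2*S² + 1/(2*S)) = -8*(1/(2*S) + 2*S²) = -16*S² - 4/S)
((-8 + 6)*c(-2))² = ((-8 + 6)*(4*(-1 - 4*(-2)³)/(-2)))² = (-8*(-1)*(-1 - 4*(-8))/2)² = (-8*(-1)*(-1 + 32)/2)² = (-8*(-1)*31/2)² = (-2*(-62))² = 124² = 15376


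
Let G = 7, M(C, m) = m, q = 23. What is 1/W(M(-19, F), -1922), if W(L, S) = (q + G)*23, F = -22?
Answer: 1/690 ≈ 0.0014493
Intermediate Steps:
W(L, S) = 690 (W(L, S) = (23 + 7)*23 = 30*23 = 690)
1/W(M(-19, F), -1922) = 1/690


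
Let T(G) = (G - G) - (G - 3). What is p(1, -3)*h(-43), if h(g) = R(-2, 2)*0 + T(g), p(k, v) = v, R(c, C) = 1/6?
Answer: -138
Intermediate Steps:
R(c, C) = ⅙
T(G) = 3 - G (T(G) = 0 - (-3 + G) = 0 + (3 - G) = 3 - G)
h(g) = 3 - g (h(g) = (⅙)*0 + (3 - g) = 0 + (3 - g) = 3 - g)
p(1, -3)*h(-43) = -3*(3 - 1*(-43)) = -3*(3 + 43) = -3*46 = -138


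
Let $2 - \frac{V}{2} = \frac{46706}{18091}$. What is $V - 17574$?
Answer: $- \frac{317952282}{18091} \approx -17575.0$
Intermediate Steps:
$V = - \frac{21048}{18091}$ ($V = 4 - 2 \cdot \frac{46706}{18091} = 4 - 2 \cdot 46706 \cdot \frac{1}{18091} = 4 - \frac{93412}{18091} = - \frac{21048}{18091} \approx -1.1635$)
$V - 17574 = - \frac{21048}{18091} - 17574 = - \frac{317952282}{18091}$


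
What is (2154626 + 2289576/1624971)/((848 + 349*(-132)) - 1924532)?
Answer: -194511503079/177821659844 ≈ -1.0939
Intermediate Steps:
(2154626 + 2289576/1624971)/((848 + 349*(-132)) - 1924532) = (2154626 + 2289576*(1/1624971))/((848 - 46068) - 1924532) = (2154626 + 763192/541657)/(-45220 - 1924532) = (1167069018474/541657)/(-1969752) = (1167069018474/541657)*(-1/1969752) = -194511503079/177821659844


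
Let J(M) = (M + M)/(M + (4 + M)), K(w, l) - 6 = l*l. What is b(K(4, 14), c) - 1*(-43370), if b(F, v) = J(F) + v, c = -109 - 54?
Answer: 4407215/102 ≈ 43208.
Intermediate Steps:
K(w, l) = 6 + l² (K(w, l) = 6 + l*l = 6 + l²)
J(M) = 2*M/(4 + 2*M) (J(M) = (2*M)/(4 + 2*M) = 2*M/(4 + 2*M))
c = -163
b(F, v) = v + F/(2 + F) (b(F, v) = F/(2 + F) + v = v + F/(2 + F))
b(K(4, 14), c) - 1*(-43370) = ((6 + 14²) - 163*(2 + (6 + 14²)))/(2 + (6 + 14²)) - 1*(-43370) = ((6 + 196) - 163*(2 + (6 + 196)))/(2 + (6 + 196)) + 43370 = (202 - 163*(2 + 202))/(2 + 202) + 43370 = (202 - 163*204)/204 + 43370 = (202 - 33252)/204 + 43370 = (1/204)*(-33050) + 43370 = -16525/102 + 43370 = 4407215/102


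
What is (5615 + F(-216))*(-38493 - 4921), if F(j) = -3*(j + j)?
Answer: -300034154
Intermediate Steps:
F(j) = -6*j
(5615 + F(-216))*(-38493 - 4921) = (5615 - 6*(-216))*(-38493 - 4921) = (5615 + 1296)*(-43414) = 6911*(-43414) = -300034154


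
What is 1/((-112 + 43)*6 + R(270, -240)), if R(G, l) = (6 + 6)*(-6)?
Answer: -1/486 ≈ -0.0020576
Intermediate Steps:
R(G, l) = -72 (R(G, l) = 12*(-6) = -72)
1/((-112 + 43)*6 + R(270, -240)) = 1/((-112 + 43)*6 - 72) = 1/(-69*6 - 72) = 1/(-414 - 72) = 1/(-486) = -1/486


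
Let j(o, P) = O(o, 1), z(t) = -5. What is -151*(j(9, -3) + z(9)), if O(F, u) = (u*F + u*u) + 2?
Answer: -1057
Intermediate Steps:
O(F, u) = 2 + u**2 + F*u (O(F, u) = (F*u + u**2) + 2 = (u**2 + F*u) + 2 = 2 + u**2 + F*u)
j(o, P) = 3 + o (j(o, P) = 2 + 1**2 + o*1 = 2 + 1 + o = 3 + o)
-151*(j(9, -3) + z(9)) = -151*((3 + 9) - 5) = -151*(12 - 5) = -151*7 = -1057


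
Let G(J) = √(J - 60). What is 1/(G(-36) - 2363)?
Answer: -2363/5583865 - 4*I*√6/5583865 ≈ -0.00042318 - 1.7547e-6*I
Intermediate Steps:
G(J) = √(-60 + J)
1/(G(-36) - 2363) = 1/(√(-60 - 36) - 2363) = 1/(√(-96) - 2363) = 1/(4*I*√6 - 2363) = 1/(-2363 + 4*I*√6)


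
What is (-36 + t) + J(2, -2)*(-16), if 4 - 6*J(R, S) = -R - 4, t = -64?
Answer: -380/3 ≈ -126.67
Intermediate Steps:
J(R, S) = 4/3 + R/6 (J(R, S) = 2/3 - (-R - 4)/6 = 2/3 - (-4 - R)/6 = 2/3 + (2/3 + R/6) = 4/3 + R/6)
(-36 + t) + J(2, -2)*(-16) = (-36 - 64) + (4/3 + (1/6)*2)*(-16) = -100 + (4/3 + 1/3)*(-16) = -100 + (5/3)*(-16) = -100 - 80/3 = -380/3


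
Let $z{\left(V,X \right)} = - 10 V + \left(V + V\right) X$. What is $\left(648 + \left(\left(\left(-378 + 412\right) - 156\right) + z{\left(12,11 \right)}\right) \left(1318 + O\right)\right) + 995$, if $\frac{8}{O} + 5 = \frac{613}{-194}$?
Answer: $\frac{48467393}{1583} \approx 30617.0$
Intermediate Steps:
$z{\left(V,X \right)} = - 10 V + 2 V X$
$O = - \frac{1552}{1583}$ ($O = \frac{8}{-5 + \frac{613}{-194}} = \frac{8}{-5 + 613 \left(- \frac{1}{194}\right)} = \frac{8}{-5 - \frac{613}{194}} = \frac{8}{- \frac{1583}{194}} = 8 \left(- \frac{194}{1583}\right) = - \frac{1552}{1583} \approx -0.98042$)
$\left(648 + \left(\left(\left(-378 + 412\right) - 156\right) + z{\left(12,11 \right)}\right) \left(1318 + O\right)\right) + 995 = \left(648 + \left(\left(\left(-378 + 412\right) - 156\right) + 2 \cdot 12 \left(-5 + 11\right)\right) \left(1318 - \frac{1552}{1583}\right)\right) + 995 = \left(648 + \left(\left(34 - 156\right) + 2 \cdot 12 \cdot 6\right) \frac{2084842}{1583}\right) + 995 = \left(648 + \left(-122 + 144\right) \frac{2084842}{1583}\right) + 995 = \left(648 + 22 \cdot \frac{2084842}{1583}\right) + 995 = \left(648 + \frac{45866524}{1583}\right) + 995 = \frac{46892308}{1583} + 995 = \frac{48467393}{1583}$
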